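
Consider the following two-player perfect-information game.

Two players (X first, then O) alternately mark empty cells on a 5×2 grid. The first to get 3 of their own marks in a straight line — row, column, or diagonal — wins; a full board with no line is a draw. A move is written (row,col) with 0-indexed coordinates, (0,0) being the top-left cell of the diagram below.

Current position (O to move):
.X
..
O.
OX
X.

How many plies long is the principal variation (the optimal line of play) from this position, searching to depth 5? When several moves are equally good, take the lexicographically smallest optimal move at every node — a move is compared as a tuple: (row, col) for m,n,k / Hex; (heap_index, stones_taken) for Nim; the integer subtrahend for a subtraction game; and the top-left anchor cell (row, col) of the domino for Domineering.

PV length from [.X/../O./OX/X.]: 1 ply

ply 1, O at .X/../O./OX/X. | (0,0)=+0→OX/../O./OX/X.; (1,0)=+1→.X/O./O./OX/X.*; (1,1)=+0→.X/.O/O./OX/X.; (2,1)=+0→.X/../OO/OX/X.; (4,1)=+0→.X/../O./OX/XO
ply 2: .X/O./O./OX/X. is terminal -1 (X); from .X/../O./OX/X. depth 5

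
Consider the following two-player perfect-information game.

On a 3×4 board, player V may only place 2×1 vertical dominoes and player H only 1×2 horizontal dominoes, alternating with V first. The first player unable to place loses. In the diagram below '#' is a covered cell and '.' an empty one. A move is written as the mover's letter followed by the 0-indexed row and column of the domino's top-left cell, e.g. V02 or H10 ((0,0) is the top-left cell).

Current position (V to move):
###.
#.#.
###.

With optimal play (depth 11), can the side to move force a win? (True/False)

p1 V@[###./#.#./###.]: V03[####/#.##/###.]+1* V13[###./#.##/####]+1
p2 H@[####/#.##/###.] terminal -1; root [###./#.#./###.] d11

V winning at [###./#.#./###.]: True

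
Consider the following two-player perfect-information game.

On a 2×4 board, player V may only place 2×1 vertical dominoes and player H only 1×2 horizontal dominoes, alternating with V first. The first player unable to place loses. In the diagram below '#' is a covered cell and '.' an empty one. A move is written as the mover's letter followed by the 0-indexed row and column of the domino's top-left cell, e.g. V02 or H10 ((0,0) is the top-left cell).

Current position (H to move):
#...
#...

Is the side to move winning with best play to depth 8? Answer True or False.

H winning at [#.../#...]: True

[#.../#...] H move#1: H01:+1/###./#...*, H02:+1/#.##/#..., H11:+1/#.../###., H12:+1/#.../#.##
[###./#...] V move#2: V03:-1/####/#..#*
[####/#..#] H move#3: H11:+1/####/####*
[####/####] end (terminal -1, V#4); searched #.../#... to 8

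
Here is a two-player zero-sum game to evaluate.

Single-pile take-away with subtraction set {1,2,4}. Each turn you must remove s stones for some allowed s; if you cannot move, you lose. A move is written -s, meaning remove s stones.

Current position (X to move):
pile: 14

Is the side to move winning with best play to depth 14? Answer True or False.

X winning at [14]: True

ply 1, X at 14 | -1=-1→13; -2=+1→12*; -4=-1→10
ply 2, O at 12 | -1=-1→11*; -2=-1→10; -4=-1→8
ply 3, X at 11 | -1=-1→10; -2=+1→9*; -4=-1→7
ply 4, O at 9 | -1=-1→8*; -2=-1→7; -4=-1→5
ply 5, X at 8 | -1=-1→7; -2=+1→6*; -4=-1→4
ply 6, O at 6 | -1=-1→5*; -2=-1→4; -4=-1→2
ply 7, X at 5 | -1=-1→4; -2=+1→3*; -4=-1→1
ply 8, O at 3 | -1=-1→2*; -2=-1→1
ply 9, X at 2 | -1=-1→1; -2=+1→0*
ply 10: 0 is terminal -1 (O); from 14 depth 14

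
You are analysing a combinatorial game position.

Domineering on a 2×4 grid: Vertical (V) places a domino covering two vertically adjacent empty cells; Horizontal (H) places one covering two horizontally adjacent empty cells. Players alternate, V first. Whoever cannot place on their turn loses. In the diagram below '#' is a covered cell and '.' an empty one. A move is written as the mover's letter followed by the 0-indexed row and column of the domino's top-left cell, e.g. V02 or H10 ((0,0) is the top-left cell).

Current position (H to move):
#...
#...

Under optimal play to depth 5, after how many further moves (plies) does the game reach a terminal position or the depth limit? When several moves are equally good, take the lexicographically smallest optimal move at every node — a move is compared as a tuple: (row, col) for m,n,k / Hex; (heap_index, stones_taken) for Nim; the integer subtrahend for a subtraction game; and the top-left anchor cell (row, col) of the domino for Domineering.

p1 H@[#.../#...]: H01[###./#...]+1* H02[#.##/#...]+1 H11[#.../###.]+1 H12[#.../#.##]+1
p2 V@[###./#...]: V03[####/#..#]-1*
p3 H@[####/#..#]: H11[####/####]+1*
p4 V@[####/####] terminal -1; root [#.../#...] d5

PV length from [#.../#...]: 3 plies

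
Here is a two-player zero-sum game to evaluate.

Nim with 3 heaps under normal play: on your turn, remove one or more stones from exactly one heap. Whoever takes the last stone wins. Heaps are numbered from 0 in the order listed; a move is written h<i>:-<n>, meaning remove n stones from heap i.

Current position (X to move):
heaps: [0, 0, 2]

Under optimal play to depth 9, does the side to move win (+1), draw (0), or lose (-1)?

value((0,0,2), X) = +1

[(0,0,2)] X move#1: h2:-1:-1/(0,0,1), h2:-2:+1/(0,0,0)*
[(0,0,0)] end (terminal -1, O#2); searched (0,0,2) to 9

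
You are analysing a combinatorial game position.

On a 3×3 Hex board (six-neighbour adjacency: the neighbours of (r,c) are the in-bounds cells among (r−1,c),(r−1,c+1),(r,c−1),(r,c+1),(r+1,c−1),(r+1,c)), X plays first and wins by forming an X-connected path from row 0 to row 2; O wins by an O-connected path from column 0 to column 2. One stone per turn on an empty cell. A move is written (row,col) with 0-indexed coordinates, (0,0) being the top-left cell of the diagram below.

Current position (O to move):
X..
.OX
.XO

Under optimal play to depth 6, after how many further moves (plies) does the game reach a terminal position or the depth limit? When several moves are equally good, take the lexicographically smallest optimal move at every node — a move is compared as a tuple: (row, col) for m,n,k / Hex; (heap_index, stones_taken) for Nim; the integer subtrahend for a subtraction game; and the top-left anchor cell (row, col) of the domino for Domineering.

PV length from [X../.OX/.XO]: 3 plies

[X../.OX/.XO] O move#1: (0,1):-1/XO./.OX/.XO, (0,2):+1/X.O/.OX/.XO*, (1,0):-1/X../OOX/.XO, (2,0):-1/X../.OX/OXO
[X.O/.OX/.XO] X move#2: (0,1):-1/XXO/.OX/.XO*, (1,0):-1/X.O/XOX/.XO, (2,0):-1/X.O/.OX/XXO
[XXO/.OX/.XO] O move#3: (1,0):+1/XXO/OOX/.XO*, (2,0):+1/XXO/.OX/OXO
[XXO/OOX/.XO] end (terminal -1, X#4); searched X../.OX/.XO to 6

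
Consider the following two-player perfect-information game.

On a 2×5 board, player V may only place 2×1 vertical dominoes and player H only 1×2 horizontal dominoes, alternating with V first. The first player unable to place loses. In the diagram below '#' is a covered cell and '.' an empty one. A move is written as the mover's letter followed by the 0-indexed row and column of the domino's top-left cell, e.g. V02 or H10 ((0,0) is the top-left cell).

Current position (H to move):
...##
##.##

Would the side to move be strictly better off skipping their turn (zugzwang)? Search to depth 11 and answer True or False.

p1 H@[...##/##.##]: H00[##.##/##.##]-1 H01[.####/##.##]+1*
p2 V@[.####/##.##] terminal -1; root [...##/##.##] d11
pass branch (V moves first from the same position):
  | p1 V@[...##/##.##]: V02[..###/#####]-1*
  | p2 H@[..###/#####]: H00[#####/#####]+1*
  | p3 V@[#####/#####] terminal -1; root [...##/##.##] d11
H moving scores +1; H passing scores +1

zugzwang(...##/##.##, H) = False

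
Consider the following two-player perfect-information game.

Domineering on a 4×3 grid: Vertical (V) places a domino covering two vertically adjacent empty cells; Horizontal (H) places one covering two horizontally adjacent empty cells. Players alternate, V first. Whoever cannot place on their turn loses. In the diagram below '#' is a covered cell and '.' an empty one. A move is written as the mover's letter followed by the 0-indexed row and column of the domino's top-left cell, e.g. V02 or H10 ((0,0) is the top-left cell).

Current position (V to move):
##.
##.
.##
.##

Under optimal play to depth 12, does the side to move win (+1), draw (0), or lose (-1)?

value(##./##./.##/.##, V) = +1

p1 V@[##./##./.##/.##]: V02[###/###/.##/.##]+1* V20[##./##./###/###]+1
p2 H@[###/###/.##/.##] terminal -1; root [##./##./.##/.##] d12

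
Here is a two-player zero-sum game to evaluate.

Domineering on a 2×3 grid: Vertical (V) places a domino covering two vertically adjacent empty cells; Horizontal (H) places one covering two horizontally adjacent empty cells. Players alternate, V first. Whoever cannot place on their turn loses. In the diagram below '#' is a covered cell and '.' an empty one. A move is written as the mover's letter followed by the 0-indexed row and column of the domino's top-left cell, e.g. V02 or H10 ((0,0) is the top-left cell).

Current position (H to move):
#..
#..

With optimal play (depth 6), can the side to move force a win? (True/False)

H winning at [#../#..]: True

ply 1, H at #../#.. | H01=+1→###/#..*; H11=+1→#../###
ply 2: ###/#.. is terminal -1 (V); from #../#.. depth 6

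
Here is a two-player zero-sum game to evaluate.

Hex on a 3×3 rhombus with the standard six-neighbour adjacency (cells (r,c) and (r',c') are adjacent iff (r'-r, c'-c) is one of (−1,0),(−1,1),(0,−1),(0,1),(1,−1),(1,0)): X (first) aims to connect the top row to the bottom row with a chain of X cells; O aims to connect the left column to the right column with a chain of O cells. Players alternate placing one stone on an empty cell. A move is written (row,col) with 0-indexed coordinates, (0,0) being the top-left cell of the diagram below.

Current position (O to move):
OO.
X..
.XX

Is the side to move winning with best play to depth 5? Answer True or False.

O winning at [OO./X../.XX]: True

[OO./X../.XX] O move#1: (0,2):+1/OOO/X../.XX*, (1,1):+1/OO./XO./.XX, (1,2):+1/OO./X.O/.XX, (2,0):-1/OO./X../OXX
[OOO/X../.XX] end (terminal -1, X#2); searched OO./X../.XX to 5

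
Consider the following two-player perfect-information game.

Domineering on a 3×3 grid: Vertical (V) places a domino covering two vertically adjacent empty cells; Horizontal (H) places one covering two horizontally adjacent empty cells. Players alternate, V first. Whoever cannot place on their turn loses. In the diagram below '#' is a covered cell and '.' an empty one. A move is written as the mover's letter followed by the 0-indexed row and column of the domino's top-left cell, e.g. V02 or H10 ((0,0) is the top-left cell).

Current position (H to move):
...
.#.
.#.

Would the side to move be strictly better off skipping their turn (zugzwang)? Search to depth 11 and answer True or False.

p1 H@[.../.#./.#.]: H00[##./.#./.#.]-1* H01[.##/.#./.#.]-1
p2 V@[##./.#./.#.]: V02[###/.##/.#.]+1* V10[##./##./##.]+1 V12[##./.##/.##]+1
p3 H@[###/.##/.#.] terminal -1; root [.../.#./.#.] d11
if H skipped the turn, V would face:
~ p1 V@[.../.#./.#.]: V00[#../##./.#.]+1* V02[..#/.##/.#.]+1 V10[.../##./##.]+1 V12[.../.##/.##]+1
~ p2 H@[#../##./.#.]: H01[###/##./.#.]-1*
~ p3 V@[###/##./.#.]: V12[###/###/.##]+1*
~ p4 H@[###/###/.##] terminal -1; root [.../.#./.#.] d11
compare (H): move=-1 vs pass=-1

zugzwang(.../.#./.#., H) = False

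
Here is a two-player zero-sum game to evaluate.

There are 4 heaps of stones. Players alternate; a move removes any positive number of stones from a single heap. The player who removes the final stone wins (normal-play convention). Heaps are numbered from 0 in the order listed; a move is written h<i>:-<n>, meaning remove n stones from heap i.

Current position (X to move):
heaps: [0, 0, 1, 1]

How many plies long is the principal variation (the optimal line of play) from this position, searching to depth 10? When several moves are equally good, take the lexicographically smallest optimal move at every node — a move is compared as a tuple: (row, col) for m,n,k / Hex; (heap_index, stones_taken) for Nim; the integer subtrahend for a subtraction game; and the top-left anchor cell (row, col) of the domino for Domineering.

ply 1, X at (0,0,1,1) | h2:-1=-1→(0,0,0,1)*; h3:-1=-1→(0,0,1,0)
ply 2, O at (0,0,0,1) | h3:-1=+1→(0,0,0,0)*
ply 3: (0,0,0,0) is terminal -1 (X); from (0,0,1,1) depth 10

PV length from [(0,0,1,1)]: 2 plies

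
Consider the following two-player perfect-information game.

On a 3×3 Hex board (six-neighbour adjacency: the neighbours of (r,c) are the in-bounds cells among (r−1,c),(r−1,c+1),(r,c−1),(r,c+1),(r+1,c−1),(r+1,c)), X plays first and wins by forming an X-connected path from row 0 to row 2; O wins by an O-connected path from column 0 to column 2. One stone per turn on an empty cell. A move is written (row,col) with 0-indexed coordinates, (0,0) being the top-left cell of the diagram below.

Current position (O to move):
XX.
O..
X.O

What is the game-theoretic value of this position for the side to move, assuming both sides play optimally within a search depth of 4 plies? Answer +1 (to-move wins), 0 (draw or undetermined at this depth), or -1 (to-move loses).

p1 O@[XX./O../X.O]: (0,2)[XXO/O../X.O]-1 (1,1)[XX./OO./X.O]+1* (1,2)[XX./O.O/X.O]-1 (2,1)[XX./O../XOO]-1
p2 X@[XX./OO./X.O]: (0,2)[XXX/OO./X.O]-1* (1,2)[XX./OOX/X.O]-1 (2,1)[XX./OO./XXO]-1
p3 O@[XXX/OO./X.O]: (1,2)[XXX/OOO/X.O]+1* (2,1)[XXX/OO./XOO]+1
p4 X@[XXX/OOO/X.O] terminal -1; root [XX./O../X.O] d4

value(XX./O../X.O, O) = +1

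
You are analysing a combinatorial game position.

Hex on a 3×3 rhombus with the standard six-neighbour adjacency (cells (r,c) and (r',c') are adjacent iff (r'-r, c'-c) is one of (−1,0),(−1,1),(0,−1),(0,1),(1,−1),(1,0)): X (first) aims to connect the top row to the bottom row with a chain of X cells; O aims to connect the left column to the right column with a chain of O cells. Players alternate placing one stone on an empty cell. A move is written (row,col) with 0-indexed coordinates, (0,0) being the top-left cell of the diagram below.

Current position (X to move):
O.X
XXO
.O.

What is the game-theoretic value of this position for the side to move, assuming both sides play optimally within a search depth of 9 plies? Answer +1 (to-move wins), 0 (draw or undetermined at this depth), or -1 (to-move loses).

value(O.X/XXO/.O., X) = +1

p1 X@[O.X/XXO/.O.]: (0,1)[OXX/XXO/.O.]-1 (2,0)[O.X/XXO/XO.]+1* (2,2)[O.X/XXO/.OX]-1
p2 O@[O.X/XXO/XO.] terminal -1; root [O.X/XXO/.O.] d9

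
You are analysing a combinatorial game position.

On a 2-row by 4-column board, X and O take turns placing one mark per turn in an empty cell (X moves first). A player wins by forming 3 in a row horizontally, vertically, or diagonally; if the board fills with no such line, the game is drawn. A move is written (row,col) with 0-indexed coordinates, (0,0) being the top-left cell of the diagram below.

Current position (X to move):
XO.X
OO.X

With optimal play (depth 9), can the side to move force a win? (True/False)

X winning at [XO.X/OO.X]: False

[XO.X/OO.X] X move#1: (0,2):-1/XOXX/OO.X, (1,2):+0/XO.X/OOXX*
[XO.X/OOXX] O move#2: (0,2):+0/XOOX/OOXX*
[XOOX/OOXX] end (terminal +0, X#3); searched XO.X/OO.X to 9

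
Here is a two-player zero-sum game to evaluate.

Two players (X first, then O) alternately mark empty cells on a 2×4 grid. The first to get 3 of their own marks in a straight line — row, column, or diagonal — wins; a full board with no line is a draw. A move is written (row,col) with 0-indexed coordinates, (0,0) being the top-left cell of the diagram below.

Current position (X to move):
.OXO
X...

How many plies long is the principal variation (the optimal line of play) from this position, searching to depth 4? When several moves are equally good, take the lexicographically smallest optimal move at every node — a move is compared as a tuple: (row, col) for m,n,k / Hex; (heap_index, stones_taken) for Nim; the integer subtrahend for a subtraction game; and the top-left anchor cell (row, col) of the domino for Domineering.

[.OXO/X...] X move#1: (0,0):+0/XOXO/X...*, (1,1):+0/.OXO/XX.., (1,2):+0/.OXO/X.X., (1,3):+0/.OXO/X..X
[XOXO/X...] O move#2: (1,1):+0/XOXO/XO..*, (1,2):+0/XOXO/X.O., (1,3):+0/XOXO/X..O
[XOXO/XO..] X move#3: (1,2):+0/XOXO/XOX.*, (1,3):+0/XOXO/XO.X
[XOXO/XOX.] O move#4: (1,3):+0/XOXO/XOXO*
[XOXO/XOXO] end (terminal +0, X#5); searched .OXO/X... to 4

PV length from [.OXO/X...]: 4 plies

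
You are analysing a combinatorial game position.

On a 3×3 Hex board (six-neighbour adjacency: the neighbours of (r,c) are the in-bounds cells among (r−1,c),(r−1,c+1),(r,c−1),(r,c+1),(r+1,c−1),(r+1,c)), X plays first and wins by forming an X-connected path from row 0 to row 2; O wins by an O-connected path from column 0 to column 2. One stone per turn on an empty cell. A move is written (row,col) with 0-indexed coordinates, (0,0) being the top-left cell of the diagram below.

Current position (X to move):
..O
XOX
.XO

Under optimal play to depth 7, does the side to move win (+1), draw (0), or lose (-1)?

ply 1, X at ..O/XOX/.XO | (0,0)=-1→X.O/XOX/.XO; (0,1)=-1→.XO/XOX/.XO; (2,0)=+1→..O/XOX/XXO*
ply 2, O at ..O/XOX/XXO | (0,0)=-1→O.O/XOX/XXO*; (0,1)=-1→.OO/XOX/XXO
ply 3, X at O.O/XOX/XXO | (0,1)=+1→OXO/XOX/XXO*
ply 4: OXO/XOX/XXO is terminal -1 (O); from ..O/XOX/.XO depth 7

value(..O/XOX/.XO, X) = +1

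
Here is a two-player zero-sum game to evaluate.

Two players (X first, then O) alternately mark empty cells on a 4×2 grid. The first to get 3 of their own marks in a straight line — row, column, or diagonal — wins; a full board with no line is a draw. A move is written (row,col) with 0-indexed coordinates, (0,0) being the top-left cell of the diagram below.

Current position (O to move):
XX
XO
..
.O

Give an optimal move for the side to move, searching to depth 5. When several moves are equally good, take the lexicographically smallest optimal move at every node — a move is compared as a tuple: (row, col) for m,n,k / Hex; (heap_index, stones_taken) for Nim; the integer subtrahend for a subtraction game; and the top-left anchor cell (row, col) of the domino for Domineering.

O's best at [XX/XO/../.O]: (2,1)

p1 O@[XX/XO/../.O]: (2,0)[XX/XO/O./.O]+0 (2,1)[XX/XO/.O/.O]+1* (3,0)[XX/XO/../OO]-1
p2 X@[XX/XO/.O/.O] terminal -1; root [XX/XO/../.O] d5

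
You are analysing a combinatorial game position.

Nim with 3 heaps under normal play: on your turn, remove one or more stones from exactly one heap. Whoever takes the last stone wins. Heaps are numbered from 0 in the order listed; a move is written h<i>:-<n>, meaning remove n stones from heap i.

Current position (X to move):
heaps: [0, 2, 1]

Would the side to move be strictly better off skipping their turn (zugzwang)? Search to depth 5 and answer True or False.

ply 1, X at (0,2,1) | h1:-1=+1→(0,1,1)*; h1:-2=-1→(0,0,1); h2:-1=-1→(0,2,0)
ply 2, O at (0,1,1) | h1:-1=-1→(0,0,1)*; h2:-1=-1→(0,1,0)
ply 3, X at (0,0,1) | h2:-1=+1→(0,0,0)*
ply 4: (0,0,0) is terminal -1 (O); from (0,2,1) depth 5
pass branch (O moves first from the same position):
  | ply 1, O at (0,2,1) | h1:-1=+1→(0,1,1)*; h1:-2=-1→(0,0,1); h2:-1=-1→(0,2,0)
  | ply 2, X at (0,1,1) | h1:-1=-1→(0,0,1)*; h2:-1=-1→(0,1,0)
  | ply 3, O at (0,0,1) | h2:-1=+1→(0,0,0)*
  | ply 4: (0,0,0) is terminal -1 (X); from (0,2,1) depth 5
X moving scores +1; X passing scores -1

zugzwang((0,2,1), X) = False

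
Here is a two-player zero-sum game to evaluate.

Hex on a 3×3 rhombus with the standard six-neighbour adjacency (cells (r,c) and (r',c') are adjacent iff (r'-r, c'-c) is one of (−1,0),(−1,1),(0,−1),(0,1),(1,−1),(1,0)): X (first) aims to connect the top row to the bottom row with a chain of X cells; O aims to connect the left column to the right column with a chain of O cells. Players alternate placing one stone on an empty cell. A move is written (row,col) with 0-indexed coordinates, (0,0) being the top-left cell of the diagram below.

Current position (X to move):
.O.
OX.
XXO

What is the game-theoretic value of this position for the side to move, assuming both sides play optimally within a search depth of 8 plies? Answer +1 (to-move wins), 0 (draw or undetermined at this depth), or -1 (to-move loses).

value(.O./OX./XXO, X) = +1

ply 1, X at .O./OX./XXO | (0,0)=-1→XO./OX./XXO; (0,2)=+1→.OX/OX./XXO*; (1,2)=-1→.O./OXX/XXO
ply 2: .OX/OX./XXO is terminal -1 (O); from .O./OX./XXO depth 8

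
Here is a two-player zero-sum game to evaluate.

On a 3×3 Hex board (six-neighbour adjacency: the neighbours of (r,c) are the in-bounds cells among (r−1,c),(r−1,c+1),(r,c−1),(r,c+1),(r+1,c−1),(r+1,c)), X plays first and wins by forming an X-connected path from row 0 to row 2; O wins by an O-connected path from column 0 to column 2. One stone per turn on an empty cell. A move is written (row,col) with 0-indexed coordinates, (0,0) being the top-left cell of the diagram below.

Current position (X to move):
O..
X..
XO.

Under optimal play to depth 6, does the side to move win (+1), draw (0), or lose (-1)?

p1 X@[O../X../XO.]: (0,1)[OX./X../XO.]+1* (0,2)[O.X/X../XO.]+1 (1,1)[O../XX./XO.]+1 (1,2)[O../X.X/XO.]+1 (2,2)[O../X../XOX]+1
p2 O@[OX./X../XO.] terminal -1; root [O../X../XO.] d6

value(O../X../XO., X) = +1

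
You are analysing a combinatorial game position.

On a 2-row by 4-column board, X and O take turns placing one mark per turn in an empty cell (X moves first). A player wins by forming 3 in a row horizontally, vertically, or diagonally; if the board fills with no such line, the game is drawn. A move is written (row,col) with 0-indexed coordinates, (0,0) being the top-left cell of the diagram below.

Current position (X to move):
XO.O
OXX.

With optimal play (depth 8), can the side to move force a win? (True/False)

X winning at [XO.O/OXX.]: True

ply 1, X at XO.O/OXX. | (0,2)=+0→XOXO/OXX.; (1,3)=+1→XO.O/OXXX*
ply 2: XO.O/OXXX is terminal -1 (O); from XO.O/OXX. depth 8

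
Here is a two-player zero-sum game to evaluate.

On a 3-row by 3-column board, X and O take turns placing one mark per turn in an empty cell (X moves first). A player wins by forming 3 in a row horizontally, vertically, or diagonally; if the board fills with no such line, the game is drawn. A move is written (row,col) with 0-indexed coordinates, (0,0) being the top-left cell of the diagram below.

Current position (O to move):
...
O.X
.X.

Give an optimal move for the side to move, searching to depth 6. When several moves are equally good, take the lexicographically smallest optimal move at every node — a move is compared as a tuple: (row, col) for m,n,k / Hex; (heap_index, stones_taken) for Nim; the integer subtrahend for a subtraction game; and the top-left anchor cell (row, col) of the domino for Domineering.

p1 O@[.../O.X/.X.]: (0,0)[O../O.X/.X.]-1 (0,1)[.O./O.X/.X.]-1 (0,2)[..O/O.X/.X.]+0* (1,1)[.../OOX/.X.]-1 (2,0)[.../O.X/OX.]-1 (2,2)[.../O.X/.XO]+0
p2 X@[..O/O.X/.X.]: (0,0)[X.O/O.X/.X.]+0* (0,1)[.XO/O.X/.X.]+0 (1,1)[..O/OXX/.X.]+0 (2,0)[..O/O.X/XX.]+0 (2,2)[..O/O.X/.XX]-1
p3 O@[X.O/O.X/.X.]: (0,1)[XOO/O.X/.X.]-1 (1,1)[X.O/OOX/.X.]+0* (2,0)[X.O/O.X/OX.]-1 (2,2)[X.O/O.X/.XO]+0
p4 X@[X.O/OOX/.X.]: (0,1)[XXO/OOX/.X.]-1 (2,0)[X.O/OOX/XX.]+0* (2,2)[X.O/OOX/.XX]-1
p5 O@[X.O/OOX/XX.]: (0,1)[XOO/OOX/XX.]-1 (2,2)[X.O/OOX/XXO]+0*
p6 X@[X.O/OOX/XXO]: (0,1)[XXO/OOX/XXO]+0*
p7 O@[XXO/OOX/XXO] terminal +0; root [.../O.X/.X.] d6

O's best at [.../O.X/.X.]: (0,2)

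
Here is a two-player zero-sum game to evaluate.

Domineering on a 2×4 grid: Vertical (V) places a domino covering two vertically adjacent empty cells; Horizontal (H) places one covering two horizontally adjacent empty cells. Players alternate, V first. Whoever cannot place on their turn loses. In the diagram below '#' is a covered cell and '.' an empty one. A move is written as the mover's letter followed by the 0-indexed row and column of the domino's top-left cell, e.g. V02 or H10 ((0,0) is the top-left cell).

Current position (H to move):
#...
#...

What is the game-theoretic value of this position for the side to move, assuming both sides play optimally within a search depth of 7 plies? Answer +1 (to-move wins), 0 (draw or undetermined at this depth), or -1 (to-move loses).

value(#.../#..., H) = +1

ply 1, H at #.../#... | H01=+1→###./#...*; H02=+1→#.##/#...; H11=+1→#.../###.; H12=+1→#.../#.##
ply 2, V at ###./#... | V03=-1→####/#..#*
ply 3, H at ####/#..# | H11=+1→####/####*
ply 4: ####/#### is terminal -1 (V); from #.../#... depth 7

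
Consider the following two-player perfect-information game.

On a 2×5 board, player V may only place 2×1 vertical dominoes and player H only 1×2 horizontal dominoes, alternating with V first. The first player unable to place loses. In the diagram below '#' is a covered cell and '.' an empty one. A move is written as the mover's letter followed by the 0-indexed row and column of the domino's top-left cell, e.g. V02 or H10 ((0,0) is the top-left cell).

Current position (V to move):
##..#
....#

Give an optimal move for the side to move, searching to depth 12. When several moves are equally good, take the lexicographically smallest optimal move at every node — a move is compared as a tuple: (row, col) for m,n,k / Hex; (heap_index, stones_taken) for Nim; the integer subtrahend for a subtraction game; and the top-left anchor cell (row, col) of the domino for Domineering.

[##..#/....#] V move#1: V02:+1/###.#/..#.#*, V03:-1/##.##/...##
[###.#/..#.#] H move#2: H10:-1/###.#/###.#*
[###.#/###.#] V move#3: V03:+1/#####/#####*
[#####/#####] end (terminal -1, H#4); searched ##..#/....# to 12

V's best at [##..#/....#]: V02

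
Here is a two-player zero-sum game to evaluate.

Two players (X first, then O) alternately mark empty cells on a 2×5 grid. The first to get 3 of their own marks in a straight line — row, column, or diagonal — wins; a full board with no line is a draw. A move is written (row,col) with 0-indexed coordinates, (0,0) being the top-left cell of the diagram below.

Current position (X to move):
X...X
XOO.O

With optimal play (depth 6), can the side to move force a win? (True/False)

X winning at [X...X/XOO.O]: False

[X...X/XOO.O] X move#1: (0,1):-1/XX..X/XOO.O, (0,2):-1/X.X.X/XOO.O, (0,3):-1/X..XX/XOO.O, (1,3):+0/X...X/XOOXO*
[X...X/XOOXO] O move#2: (0,1):+0/XO..X/XOOXO*, (0,2):+0/X.O.X/XOOXO, (0,3):+0/X..OX/XOOXO
[XO..X/XOOXO] X move#3: (0,2):+0/XOX.X/XOOXO*, (0,3):+0/XO.XX/XOOXO
[XOX.X/XOOXO] O move#4: (0,3):+0/XOXOX/XOOXO*
[XOXOX/XOOXO] end (terminal +0, X#5); searched X...X/XOO.O to 6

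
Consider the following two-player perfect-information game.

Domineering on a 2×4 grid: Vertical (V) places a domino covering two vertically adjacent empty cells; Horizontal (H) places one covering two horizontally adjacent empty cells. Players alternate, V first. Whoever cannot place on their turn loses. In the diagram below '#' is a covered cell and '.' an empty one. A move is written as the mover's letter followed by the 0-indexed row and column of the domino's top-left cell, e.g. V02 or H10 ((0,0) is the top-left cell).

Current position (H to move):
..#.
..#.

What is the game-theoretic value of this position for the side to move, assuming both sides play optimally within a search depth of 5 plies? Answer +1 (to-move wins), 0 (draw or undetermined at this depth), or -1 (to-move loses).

value(..#./..#., H) = +1

ply 1, H at ..#./..#. | H00=+1→###./..#.*; H10=+1→..#./###.
ply 2, V at ###./..#. | V03=-1→####/..##*
ply 3, H at ####/..## | H10=+1→####/####*
ply 4: ####/#### is terminal -1 (V); from ..#./..#. depth 5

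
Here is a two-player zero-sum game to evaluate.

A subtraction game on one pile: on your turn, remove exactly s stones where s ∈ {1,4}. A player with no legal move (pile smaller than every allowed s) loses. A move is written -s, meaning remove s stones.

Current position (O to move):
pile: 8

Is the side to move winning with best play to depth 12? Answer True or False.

[8] O move#1: -1:+1/7*, -4:-1/4
[7] X move#2: -1:-1/6*, -4:-1/3
[6] O move#3: -1:+1/5*, -4:+1/2
[5] X move#4: -1:-1/4*, -4:-1/1
[4] O move#5: -1:-1/3, -4:+1/0*
[0] end (terminal -1, X#6); searched 8 to 12

O winning at [8]: True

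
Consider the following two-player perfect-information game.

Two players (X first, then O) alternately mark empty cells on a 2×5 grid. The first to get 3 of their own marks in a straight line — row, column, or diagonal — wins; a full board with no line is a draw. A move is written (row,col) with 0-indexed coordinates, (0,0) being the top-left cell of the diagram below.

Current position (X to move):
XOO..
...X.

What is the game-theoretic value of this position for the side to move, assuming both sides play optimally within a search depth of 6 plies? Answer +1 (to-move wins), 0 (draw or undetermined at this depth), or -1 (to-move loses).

value(XOO../...X., X) = 0

p1 X@[XOO../...X.]: (0,3)[XOOX./...X.]+0* (0,4)[XOO.X/...X.]-1 (1,0)[XOO../X..X.]-1 (1,1)[XOO../.X.X.]-1 (1,2)[XOO../..XX.]-1 (1,4)[XOO../...XX]-1
p2 O@[XOOX./...X.]: (0,4)[XOOXO/...X.]-1 (1,0)[XOOX./O..X.]-1 (1,1)[XOOX./.O.X.]+0* (1,2)[XOOX./..OX.]+0 (1,4)[XOOX./...XO]+0
p3 X@[XOOX./.O.X.]: (0,4)[XOOXX/.O.X.]+0* (1,0)[XOOX./XO.X.]+0 (1,2)[XOOX./.OXX.]+0 (1,4)[XOOX./.O.XX]+0
p4 O@[XOOXX/.O.X.]: (1,0)[XOOXX/OO.X.]+0* (1,2)[XOOXX/.OOX.]+0 (1,4)[XOOXX/.O.XO]+0
p5 X@[XOOXX/OO.X.]: (1,2)[XOOXX/OOXX.]+0* (1,4)[XOOXX/OO.XX]-1
p6 O@[XOOXX/OOXX.]: (1,4)[XOOXX/OOXXO]+0*
p7 X@[XOOXX/OOXXO] terminal +0; root [XOO../...X.] d6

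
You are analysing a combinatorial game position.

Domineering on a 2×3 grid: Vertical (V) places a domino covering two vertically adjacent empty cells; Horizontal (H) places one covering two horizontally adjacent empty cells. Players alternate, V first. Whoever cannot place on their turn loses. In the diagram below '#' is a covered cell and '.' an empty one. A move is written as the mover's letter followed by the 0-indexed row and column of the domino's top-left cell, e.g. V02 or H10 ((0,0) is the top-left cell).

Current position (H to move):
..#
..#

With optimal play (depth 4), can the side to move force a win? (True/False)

p1 H@[..#/..#]: H00[###/..#]+1* H10[..#/###]+1
p2 V@[###/..#] terminal -1; root [..#/..#] d4

H winning at [..#/..#]: True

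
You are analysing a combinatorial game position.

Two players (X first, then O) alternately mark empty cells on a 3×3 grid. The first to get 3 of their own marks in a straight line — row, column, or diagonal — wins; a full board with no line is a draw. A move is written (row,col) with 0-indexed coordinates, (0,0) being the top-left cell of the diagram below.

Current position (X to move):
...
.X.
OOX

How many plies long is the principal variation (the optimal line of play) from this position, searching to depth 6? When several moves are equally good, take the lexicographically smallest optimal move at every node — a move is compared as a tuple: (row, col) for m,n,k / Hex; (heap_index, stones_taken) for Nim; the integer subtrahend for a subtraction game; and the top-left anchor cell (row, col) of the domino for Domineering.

p1 X@[.../.X./OOX]: (0,0)[X../.X./OOX]+1* (0,1)[.X./.X./OOX]+0 (0,2)[..X/.X./OOX]+1 (1,0)[.../XX./OOX]+1 (1,2)[.../.XX/OOX]+1
p2 O@[X../.X./OOX] terminal -1; root [.../.X./OOX] d6

PV length from [.../.X./OOX]: 1 ply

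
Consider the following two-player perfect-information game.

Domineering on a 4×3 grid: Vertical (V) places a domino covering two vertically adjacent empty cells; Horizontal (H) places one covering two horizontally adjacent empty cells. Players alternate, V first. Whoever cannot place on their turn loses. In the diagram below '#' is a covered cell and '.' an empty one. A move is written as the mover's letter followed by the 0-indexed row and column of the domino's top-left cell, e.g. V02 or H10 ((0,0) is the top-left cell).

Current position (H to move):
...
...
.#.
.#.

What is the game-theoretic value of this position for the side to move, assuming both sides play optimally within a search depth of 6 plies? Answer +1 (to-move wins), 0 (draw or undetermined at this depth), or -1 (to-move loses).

value(.../.../.#./.#., H) = -1

p1 H@[.../.../.#./.#.]: H00[##./.../.#./.#.]-1* H01[.##/.../.#./.#.]-1 H10[.../##./.#./.#.]-1 H11[.../.##/.#./.#.]-1
p2 V@[##./.../.#./.#.]: V02[###/..#/.#./.#.]+1* V10[##./#../##./.#.]+1 V12[##./..#/.##/.#.]+1 V20[##./.../##./##.]+1 V22[##./.../.##/.##]+1
p3 H@[###/..#/.#./.#.]: H10[###/###/.#./.#.]-1*
p4 V@[###/###/.#./.#.]: V20[###/###/##./##.]+1* V22[###/###/.##/.##]+1
p5 H@[###/###/##./##.] terminal -1; root [.../.../.#./.#.] d6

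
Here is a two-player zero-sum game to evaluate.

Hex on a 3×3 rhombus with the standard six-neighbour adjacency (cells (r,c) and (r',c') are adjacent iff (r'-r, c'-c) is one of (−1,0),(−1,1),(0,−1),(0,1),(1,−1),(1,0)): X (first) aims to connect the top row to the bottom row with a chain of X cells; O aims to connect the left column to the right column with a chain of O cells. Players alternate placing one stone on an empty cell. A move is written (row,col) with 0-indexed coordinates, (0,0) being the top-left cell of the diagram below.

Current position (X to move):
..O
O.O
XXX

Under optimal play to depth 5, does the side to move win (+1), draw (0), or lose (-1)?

ply 1, X at ..O/O.O/XXX | (0,0)=-1→X.O/O.O/XXX*; (0,1)=-1→.XO/O.O/XXX; (1,1)=-1→..O/OXO/XXX
ply 2, O at X.O/O.O/XXX | (0,1)=+1→XOO/O.O/XXX*; (1,1)=+1→X.O/OOO/XXX
ply 3: XOO/O.O/XXX is terminal -1 (X); from ..O/O.O/XXX depth 5

value(..O/O.O/XXX, X) = -1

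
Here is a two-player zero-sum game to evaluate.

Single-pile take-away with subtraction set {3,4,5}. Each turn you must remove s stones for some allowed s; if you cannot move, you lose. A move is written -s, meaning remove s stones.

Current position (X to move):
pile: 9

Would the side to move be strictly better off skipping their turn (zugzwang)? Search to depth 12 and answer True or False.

p1 X@[9]: -3[6]-1* -4[5]-1 -5[4]-1
p2 O@[6]: -3[3]-1 -4[2]+1* -5[1]+1
p3 X@[2] terminal -1; root [9] d12
pass branch (O moves first from the same position):
  | p1 O@[9]: -3[6]-1* -4[5]-1 -5[4]-1
  | p2 X@[6]: -3[3]-1 -4[2]+1* -5[1]+1
  | p3 O@[2] terminal -1; root [9] d12
X moving scores -1; X passing scores +1

zugzwang(9, X) = True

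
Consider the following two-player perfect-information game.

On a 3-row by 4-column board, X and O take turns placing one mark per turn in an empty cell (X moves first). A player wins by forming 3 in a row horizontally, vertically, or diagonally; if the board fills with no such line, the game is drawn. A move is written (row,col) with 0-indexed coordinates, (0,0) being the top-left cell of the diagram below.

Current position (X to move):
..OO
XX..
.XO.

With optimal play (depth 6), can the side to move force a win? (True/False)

p1 X@[..OO/XX../.XO.]: (0,0)[X.OO/XX../.XO.]-1 (0,1)[.XOO/XX../.XO.]+1* (1,2)[..OO/XXX./.XO.]+1 (1,3)[..OO/XX.X/.XO.]-1 (2,0)[..OO/XX../XXO.]-1 (2,3)[..OO/XX../.XOX]-1
p2 O@[.XOO/XX../.XO.] terminal -1; root [..OO/XX../.XO.] d6

X winning at [..OO/XX../.XO.]: True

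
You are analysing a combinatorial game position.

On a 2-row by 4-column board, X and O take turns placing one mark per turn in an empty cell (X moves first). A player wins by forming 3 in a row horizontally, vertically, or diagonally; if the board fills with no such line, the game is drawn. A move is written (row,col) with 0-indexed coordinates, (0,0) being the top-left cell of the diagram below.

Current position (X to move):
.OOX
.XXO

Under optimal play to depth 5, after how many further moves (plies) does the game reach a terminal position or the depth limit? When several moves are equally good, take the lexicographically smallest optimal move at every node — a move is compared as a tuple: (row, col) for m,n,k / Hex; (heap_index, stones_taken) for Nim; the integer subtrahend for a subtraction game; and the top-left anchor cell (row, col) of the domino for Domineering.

PV length from [.OOX/.XXO]: 1 ply

ply 1, X at .OOX/.XXO | (0,0)=+0→XOOX/.XXO; (1,0)=+1→.OOX/XXXO*
ply 2: .OOX/XXXO is terminal -1 (O); from .OOX/.XXO depth 5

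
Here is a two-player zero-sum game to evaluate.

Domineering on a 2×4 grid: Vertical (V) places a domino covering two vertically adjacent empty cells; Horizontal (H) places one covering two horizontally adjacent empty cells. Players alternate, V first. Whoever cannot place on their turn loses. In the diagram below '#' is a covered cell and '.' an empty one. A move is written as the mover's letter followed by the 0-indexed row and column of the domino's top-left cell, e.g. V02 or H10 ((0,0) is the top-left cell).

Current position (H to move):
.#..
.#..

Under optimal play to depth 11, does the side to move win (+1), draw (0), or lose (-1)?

[.#../.#..] H move#1: H02:+1/.###/.#..*, H12:+1/.#../.###
[.###/.#..] V move#2: V00:-1/####/##..*
[####/##..] H move#3: H12:+1/####/####*
[####/####] end (terminal -1, V#4); searched .#../.#.. to 11

value(.#../.#.., H) = +1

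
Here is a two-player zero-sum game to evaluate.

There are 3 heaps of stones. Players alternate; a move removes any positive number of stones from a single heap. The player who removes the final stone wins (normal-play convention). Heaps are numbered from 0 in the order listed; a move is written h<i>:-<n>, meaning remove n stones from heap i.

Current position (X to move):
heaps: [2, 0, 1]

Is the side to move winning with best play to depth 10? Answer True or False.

[(2,0,1)] X move#1: h0:-1:+1/(1,0,1)*, h0:-2:-1/(0,0,1), h2:-1:-1/(2,0,0)
[(1,0,1)] O move#2: h0:-1:-1/(0,0,1)*, h2:-1:-1/(1,0,0)
[(0,0,1)] X move#3: h2:-1:+1/(0,0,0)*
[(0,0,0)] end (terminal -1, O#4); searched (2,0,1) to 10

X winning at [(2,0,1)]: True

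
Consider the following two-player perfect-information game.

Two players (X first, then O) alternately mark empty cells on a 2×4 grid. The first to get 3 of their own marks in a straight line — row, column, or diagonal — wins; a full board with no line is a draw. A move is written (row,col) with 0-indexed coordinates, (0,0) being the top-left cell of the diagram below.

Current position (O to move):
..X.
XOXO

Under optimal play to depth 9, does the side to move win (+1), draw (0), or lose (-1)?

value(..X./XOXO, O) = 0

ply 1, O at ..X./XOXO | (0,0)=+0→O.X./XOXO*; (0,1)=+0→.OX./XOXO; (0,3)=+0→..XO/XOXO
ply 2, X at O.X./XOXO | (0,1)=+0→OXX./XOXO*; (0,3)=+0→O.XX/XOXO
ply 3, O at OXX./XOXO | (0,3)=+0→OXXO/XOXO*
ply 4: OXXO/XOXO is terminal +0 (X); from ..X./XOXO depth 9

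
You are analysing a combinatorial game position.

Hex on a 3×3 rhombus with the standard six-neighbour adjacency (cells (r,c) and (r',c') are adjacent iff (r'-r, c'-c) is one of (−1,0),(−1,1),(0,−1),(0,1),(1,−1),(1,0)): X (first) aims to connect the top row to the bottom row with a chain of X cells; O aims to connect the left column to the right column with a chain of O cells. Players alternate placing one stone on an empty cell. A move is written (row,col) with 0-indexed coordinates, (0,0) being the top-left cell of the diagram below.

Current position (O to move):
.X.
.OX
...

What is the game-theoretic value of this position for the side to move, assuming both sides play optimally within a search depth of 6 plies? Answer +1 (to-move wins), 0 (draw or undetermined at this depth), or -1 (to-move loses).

ply 1, O at .X./.OX/... | (0,0)=-1→OX./.OX/...; (0,2)=+1→.XO/.OX/...*; (1,0)=-1→.X./OOX/...; (2,0)=-1→.X./.OX/O..; (2,1)=+1→.X./.OX/.O.; (2,2)=+1→.X./.OX/..O
ply 2, X at .XO/.OX/... | (0,0)=-1→XXO/.OX/...*; (1,0)=-1→.XO/XOX/...; (2,0)=-1→.XO/.OX/X..; (2,1)=-1→.XO/.OX/.X.; (2,2)=-1→.XO/.OX/..X
ply 3, O at XXO/.OX/... | (1,0)=+1→XXO/OOX/...*; (2,0)=+1→XXO/.OX/O..; (2,1)=+1→XXO/.OX/.O.; (2,2)=+1→XXO/.OX/..O
ply 4: XXO/OOX/... is terminal -1 (X); from .X./.OX/... depth 6

value(.X./.OX/..., O) = +1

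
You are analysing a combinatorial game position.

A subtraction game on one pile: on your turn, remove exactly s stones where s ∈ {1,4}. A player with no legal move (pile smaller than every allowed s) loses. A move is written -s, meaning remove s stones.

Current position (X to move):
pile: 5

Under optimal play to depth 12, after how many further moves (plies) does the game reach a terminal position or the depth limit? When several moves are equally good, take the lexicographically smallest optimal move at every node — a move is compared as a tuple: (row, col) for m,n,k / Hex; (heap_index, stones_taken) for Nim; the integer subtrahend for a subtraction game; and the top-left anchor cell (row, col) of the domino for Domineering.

ply 1, X at 5 | -1=-1→4*; -4=-1→1
ply 2, O at 4 | -1=-1→3; -4=+1→0*
ply 3: 0 is terminal -1 (X); from 5 depth 12

PV length from [5]: 2 plies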